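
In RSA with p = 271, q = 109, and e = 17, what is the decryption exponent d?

17153

φ(n) = (p−1)(q−1) = 270·108 = 29160.
Need d with 17·d ≡ 1 (mod 29160). Apply the extended Euclidean algorithm:
29160 = 1715*17 + 5
17 = 3*5 + 2
5 = 2*2 + 1
2 = 2*1 + 0
Back-substitute:
1 = 5 − 2·2
1 = −2·17 + 7·5
1 = 7·29160 − 12007·17
So 17·(-12007) ≡ 1 (mod 29160), hence d ≡ -12007 ≡ 17153 (mod 29160).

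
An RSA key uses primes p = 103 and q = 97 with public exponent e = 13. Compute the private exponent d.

3013

φ(n) = (p−1)(q−1) = 102·96 = 9792.
Need d with 13·d ≡ 1 (mod 9792). Apply the extended Euclidean algorithm:
9792 = 753×13 + 3
13 = 4×3 + 1
3 = 3×1 + 0
Back-substitute:
1 = 13 − 4·3
1 = −4·9792 + 3013·13
So 13·3013 ≡ 1 (mod 9792), hence d = 3013.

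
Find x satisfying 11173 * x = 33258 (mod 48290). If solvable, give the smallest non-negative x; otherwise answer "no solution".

15666

First find gcd(11173, 48290):
48290 = 4*11173 + 3598
11173 = 3*3598 + 379
3598 = 9*379 + 187
379 = 2*187 + 5
187 = 37*5 + 2
5 = 2*2 + 1
2 = 2*1 + 0
gcd = 1, so a unique solution mod 48290 exists.
Back-substitute for the Bézout coefficients:
1 = 5 − 2·2
1 = −2·187 + 75·5
1 = 75·379 − 152·187
1 = −152·3598 + 1443·379
1 = 1443·11173 − 4481·3598
1 = −4481·48290 + 19367·11173
So 11173·(19367) ≡ 1 (mod 48290), giving 11173⁻¹ ≡ 19367.
x ≡ 11173⁻¹·33258 ≡ 19367·33258 ≡ 15666 (mod 48290).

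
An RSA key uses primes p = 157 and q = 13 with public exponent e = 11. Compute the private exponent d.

851

φ(n) = (p−1)(q−1) = 156·12 = 1872.
Need d with 11·d ≡ 1 (mod 1872). Apply the extended Euclidean algorithm:
1872 = 170×11 + 2
11 = 5×2 + 1
2 = 2×1 + 0
Back-substitute:
1 = 11 − 5·2
1 = −5·1872 + 851·11
So 11·851 ≡ 1 (mod 1872), hence d = 851.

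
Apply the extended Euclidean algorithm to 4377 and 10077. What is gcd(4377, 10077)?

3

Repeated division:
10077 = 2×4377 + 1323
4377 = 3×1323 + 408
1323 = 3×408 + 99
408 = 4×99 + 12
99 = 8×12 + 3
12 = 4×3 + 0
gcd(4377, 10077) = 3.
Back-substituting:
3 = 99 − 8·12
3 = −8·408 + 33·99
3 = 33·1323 − 107·408
3 = −107·4377 + 354·1323
3 = 354·10077 − 815·4377
So 3 = (354)·10077 + (-815)·4377.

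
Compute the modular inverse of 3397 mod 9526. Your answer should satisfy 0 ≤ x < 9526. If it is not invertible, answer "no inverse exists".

Apply the Euclidean algorithm to 9526 and 3397:
9526 = 2*3397 + 2732
3397 = 1*2732 + 665
2732 = 4*665 + 72
665 = 9*72 + 17
72 = 4*17 + 4
17 = 4*4 + 1
4 = 4*1 + 0
The gcd is 1. Working backward:
1 = 17 − 4·4
1 = −4·72 + 17·17
1 = 17·665 − 157·72
1 = −157·2732 + 645·665
1 = 645·3397 − 802·2732
1 = −802·9526 + 2249·3397
So 3397·2249 ≡ 1 (mod 9526).

2249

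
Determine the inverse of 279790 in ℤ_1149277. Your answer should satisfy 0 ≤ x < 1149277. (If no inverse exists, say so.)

gcd(1149277, 279790) by repeated division:
1149277 = 4·279790 + 30117
279790 = 9·30117 + 8737
30117 = 3·8737 + 3906
8737 = 2·3906 + 925
3906 = 4·925 + 206
925 = 4·206 + 101
206 = 2·101 + 4
101 = 25·4 + 1
4 = 4·1 + 0
Since gcd(279790, 1149277) = 1, back-substitute to write 1 as a combination:
1 = 101 − 25·4
1 = −25·206 + 51·101
1 = 51·925 − 229·206
1 = −229·3906 + 967·925
1 = 967·8737 − 2163·3906
1 = −2163·30117 + 7456·8737
1 = 7456·279790 − 69267·30117
1 = −69267·1149277 + 284524·279790
So 279790·284524 ≡ 1 (mod 1149277).

284524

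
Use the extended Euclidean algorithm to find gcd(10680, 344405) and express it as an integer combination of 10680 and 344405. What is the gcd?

Apply Euclid's algorithm to 344405 and 10680:
344405 = 32×10680 + 2645
10680 = 4×2645 + 100
2645 = 26×100 + 45
100 = 2×45 + 10
45 = 4×10 + 5
10 = 2×5 + 0
gcd(10680, 344405) = 5.
Working backward:
5 = 45 − 4·10
5 = −4·100 + 9·45
5 = 9·2645 − 238·100
5 = −238·10680 + 961·2645
5 = 961·344405 − 30990·10680
So 5 = (961)·344405 + (-30990)·10680.

5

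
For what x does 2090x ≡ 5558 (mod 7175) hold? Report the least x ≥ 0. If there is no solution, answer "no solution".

gcd(2090, 7175):
7175 = 3*2090 + 905
2090 = 2*905 + 280
905 = 3*280 + 65
280 = 4*65 + 20
65 = 3*20 + 5
20 = 4*5 + 0
gcd = 5, but 5 ∤ 5558, so the congruence has no solution.

no solution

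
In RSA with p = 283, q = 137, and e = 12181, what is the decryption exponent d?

φ(n) = (p−1)(q−1) = 282·136 = 38352.
Need d with 12181·d ≡ 1 (mod 38352). Apply the extended Euclidean algorithm:
38352 = 3·12181 + 1809
12181 = 6·1809 + 1327
1809 = 1·1327 + 482
1327 = 2·482 + 363
482 = 1·363 + 119
363 = 3·119 + 6
119 = 19·6 + 5
6 = 1·5 + 1
5 = 5·1 + 0
Back-substitute:
1 = 6 − 5
1 = −119 + 20·6
1 = 20·363 − 61·119
1 = −61·482 + 81·363
1 = 81·1327 − 223·482
1 = −223·1809 + 304·1327
1 = 304·12181 − 2047·1809
1 = −2047·38352 + 6445·12181
So 12181·6445 ≡ 1 (mod 38352), hence d = 6445.

6445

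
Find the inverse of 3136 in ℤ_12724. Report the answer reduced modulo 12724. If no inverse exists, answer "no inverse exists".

no inverse exists

Euclidean algorithm on 12724, 3136:
12724 = 4*3136 + 180
3136 = 17*180 + 76
180 = 2*76 + 28
76 = 2*28 + 20
28 = 1*20 + 8
20 = 2*8 + 4
8 = 2*4 + 0
gcd(3136, 12724) = 4 ≠ 1, so 3136 has no multiplicative inverse modulo 12724.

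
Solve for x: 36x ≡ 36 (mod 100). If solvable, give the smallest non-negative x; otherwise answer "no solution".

1

First find gcd(36, 100):
100 = 2·36 + 28
36 = 1·28 + 8
28 = 3·8 + 4
8 = 2·4 + 0
gcd = 4 and 4 | 36, so solutions exist. Divide through by 4: 9x ≡ 9 (mod 25).
Now find 9⁻¹ mod 25:
25 = 2×9 + 7
9 = 1×7 + 2
7 = 3×2 + 1
2 = 2×1 + 0
Back-substitute:
1 = 7 − 3·2
1 = −3·9 + 4·7
1 = 4·25 − 11·9
So 9·(-11) ≡ 1 (mod 25), i.e. 9⁻¹ ≡ 14.
Then x ≡ 14·9 ≡ 1 (mod 25); the smallest non-negative solution is x = 1.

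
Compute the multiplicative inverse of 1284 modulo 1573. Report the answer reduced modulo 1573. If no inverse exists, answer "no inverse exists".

381

Apply the Euclidean algorithm to 1573 and 1284:
1573 = 1*1284 + 289
1284 = 4*289 + 128
289 = 2*128 + 33
128 = 3*33 + 29
33 = 1*29 + 4
29 = 7*4 + 1
4 = 4*1 + 0
Since gcd(1284, 1573) = 1, back-substitute to write 1 as a combination:
1 = 29 − 7·4
1 = −7·33 + 8·29
1 = 8·128 − 31·33
1 = −31·289 + 70·128
1 = 70·1284 − 311·289
1 = −311·1573 + 381·1284
So 1284·381 ≡ 1 (mod 1573).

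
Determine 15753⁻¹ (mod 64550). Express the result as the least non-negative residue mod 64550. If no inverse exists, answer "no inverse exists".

51917

Apply the Euclidean algorithm to 64550 and 15753:
64550 = 4·15753 + 1538
15753 = 10·1538 + 373
1538 = 4·373 + 46
373 = 8·46 + 5
46 = 9·5 + 1
5 = 5·1 + 0
Since gcd(15753, 64550) = 1, back-substitute to write 1 as a combination:
1 = 46 − 9·5
1 = −9·373 + 73·46
1 = 73·1538 − 301·373
1 = −301·15753 + 3083·1538
1 = 3083·64550 − 12633·15753
Hence 15753⁻¹ ≡ -12633 ≡ 51917 (mod 64550).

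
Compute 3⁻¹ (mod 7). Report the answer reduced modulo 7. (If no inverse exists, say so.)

5

gcd(7, 3) by repeated division:
7 = 2·3 + 1
3 = 3·1 + 0
Since gcd(3, 7) = 1, back-substitute to write 1 as a combination:
1 = 7 − 2·3
So 3·(-2) ≡ 1 (mod 7), and -2 ≡ 5 (mod 7).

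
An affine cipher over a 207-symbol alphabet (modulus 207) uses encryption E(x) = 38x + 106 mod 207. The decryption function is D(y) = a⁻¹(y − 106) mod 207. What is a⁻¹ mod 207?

Extended Euclidean algorithm:
207 = 5·38 + 17
38 = 2·17 + 4
17 = 4·4 + 1
4 = 4·1 + 0
The gcd is 1. Working backward:
1 = 17 − 4·4
1 = −4·38 + 9·17
1 = 9·207 − 49·38
Hence 38⁻¹ ≡ -49 ≡ 158 (mod 207).

158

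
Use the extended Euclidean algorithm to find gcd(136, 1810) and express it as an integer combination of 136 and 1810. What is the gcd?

2

Apply Euclid's algorithm to 1810 and 136:
1810 = 13×136 + 42
136 = 3×42 + 10
42 = 4×10 + 2
10 = 5×2 + 0
gcd(136, 1810) = 2.
Express as a combination:
2 = 42 − 4·10
2 = −4·136 + 13·42
2 = 13·1810 − 173·136
So 2 = (13)·1810 + (-173)·136.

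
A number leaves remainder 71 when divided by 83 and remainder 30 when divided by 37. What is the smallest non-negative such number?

1399

Write x = 71 + 83·k. Then 83·k ≡ 30 − 71 ≡ 33 (mod 37).
Need 83⁻¹ mod 37. Extended Euclid on (37, 9):
37 = 4×9 + 1
9 = 9×1 + 0
Back-substitute:
1 = 37 − 4·9
83⁻¹ ≡ 33 (mod 37), so k ≡ 33·33 ≡ 16 (mod 37).
x = 71 + 83·16 = 1399.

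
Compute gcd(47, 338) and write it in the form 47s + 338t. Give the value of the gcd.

Apply Euclid's algorithm to 338 and 47:
338 = 7·47 + 9
47 = 5·9 + 2
9 = 4·2 + 1
2 = 2·1 + 0
gcd(47, 338) = 1.
Working backward:
1 = 9 − 4·2
1 = −4·47 + 21·9
1 = 21·338 − 151·47
So 1 = (21)·338 + (-151)·47.

1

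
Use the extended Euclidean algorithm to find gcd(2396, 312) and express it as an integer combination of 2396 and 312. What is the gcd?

Repeated division:
2396 = 7*312 + 212
312 = 1*212 + 100
212 = 2*100 + 12
100 = 8*12 + 4
12 = 3*4 + 0
gcd(2396, 312) = 4.
Working backward:
4 = 100 − 8·12
4 = −8·212 + 17·100
4 = 17·312 − 25·212
4 = −25·2396 + 192·312
So 4 = (-25)·2396 + (192)·312.

4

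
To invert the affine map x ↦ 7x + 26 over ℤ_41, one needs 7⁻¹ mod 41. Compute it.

6

Run Euclid on (41, 7):
41 = 5×7 + 6
7 = 1×6 + 1
6 = 6×1 + 0
Since gcd(7, 41) = 1, back-substitute to write 1 as a combination:
1 = 7 − 6
1 = −41 + 6·7
So 7·6 ≡ 1 (mod 41).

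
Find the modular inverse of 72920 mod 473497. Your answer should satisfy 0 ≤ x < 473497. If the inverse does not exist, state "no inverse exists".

455361

Apply the Euclidean algorithm to 473497 and 72920:
473497 = 6*72920 + 35977
72920 = 2*35977 + 966
35977 = 37*966 + 235
966 = 4*235 + 26
235 = 9*26 + 1
26 = 26*1 + 0
gcd = 1, so the inverse exists. Back-substitute:
1 = 235 − 9·26
1 = −9·966 + 37·235
1 = 37·35977 − 1378·966
1 = −1378·72920 + 2793·35977
1 = 2793·473497 − 18136·72920
Hence 72920⁻¹ ≡ -18136 ≡ 455361 (mod 473497).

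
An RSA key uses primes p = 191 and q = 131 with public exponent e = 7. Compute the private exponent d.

φ(n) = (p−1)(q−1) = 190·130 = 24700.
Need d with 7·d ≡ 1 (mod 24700). Apply the extended Euclidean algorithm:
24700 = 3528×7 + 4
7 = 1×4 + 3
4 = 1×3 + 1
3 = 3×1 + 0
Back-substitute:
1 = 4 − 3
1 = −7 + 2·4
1 = 2·24700 − 7057·7
So 7·(-7057) ≡ 1 (mod 24700), hence d ≡ -7057 ≡ 17643 (mod 24700).

17643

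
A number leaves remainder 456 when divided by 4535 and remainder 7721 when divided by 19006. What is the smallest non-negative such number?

Write x = 456 + 4535·k. Then 4535·k ≡ 7721 − 456 ≡ 7265 (mod 19006).
Need 4535⁻¹ mod 19006. Extended Euclid on (19006, 4535):
19006 = 4*4535 + 866
4535 = 5*866 + 205
866 = 4*205 + 46
205 = 4*46 + 21
46 = 2*21 + 4
21 = 5*4 + 1
4 = 4*1 + 0
Back-substitute:
1 = 21 − 5·4
1 = −5·46 + 11·21
1 = 11·205 − 49·46
1 = −49·866 + 207·205
1 = 207·4535 − 1084·866
1 = −1084·19006 + 4543·4535
4535⁻¹ ≡ 4543 (mod 19006), so k ≡ 4543·7265 ≡ 10479 (mod 19006).
x = 456 + 4535·10479 = 47522721.

47522721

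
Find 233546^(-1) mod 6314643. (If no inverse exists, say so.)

Extended Euclidean algorithm:
6314643 = 27·233546 + 8901
233546 = 26·8901 + 2120
8901 = 4·2120 + 421
2120 = 5·421 + 15
421 = 28·15 + 1
15 = 15·1 + 0
gcd = 1, so the inverse exists. Back-substitute:
1 = 421 − 28·15
1 = −28·2120 + 141·421
1 = 141·8901 − 592·2120
1 = −592·233546 + 15533·8901
1 = 15533·6314643 − 419983·233546
Thus 233546·(-419983) ≡ 1 (mod 6314643); reducing, -419983 mod 6314643 = 5894660.

5894660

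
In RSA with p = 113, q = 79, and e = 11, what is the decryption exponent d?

3971

φ(n) = (p−1)(q−1) = 112·78 = 8736.
Need d with 11·d ≡ 1 (mod 8736). Apply the extended Euclidean algorithm:
8736 = 794·11 + 2
11 = 5·2 + 1
2 = 2·1 + 0
Back-substitute:
1 = 11 − 5·2
1 = −5·8736 + 3971·11
So 11·3971 ≡ 1 (mod 8736), hence d = 3971.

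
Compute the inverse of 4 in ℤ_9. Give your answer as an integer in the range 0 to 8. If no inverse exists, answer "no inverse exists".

7

Run Euclid on (9, 4):
9 = 2×4 + 1
4 = 4×1 + 0
The gcd is 1. Working backward:
1 = 9 − 2·4
Thus 4·(-2) ≡ 1 (mod 9); reducing, -2 mod 9 = 7.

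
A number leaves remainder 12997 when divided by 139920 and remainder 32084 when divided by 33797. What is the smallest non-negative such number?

2080203637

Write x = 12997 + 139920·k. Then 139920·k ≡ 32084 − 12997 ≡ 19087 (mod 33797).
Need 139920⁻¹ mod 33797. Extended Euclid on (33797, 4732):
33797 = 7×4732 + 673
4732 = 7×673 + 21
673 = 32×21 + 1
21 = 21×1 + 0
Back-substitute:
1 = 673 − 32·21
1 = −32·4732 + 225·673
1 = 225·33797 − 1607·4732
139920⁻¹ ≡ 32190 (mod 33797), so k ≡ 32190·19087 ≡ 14867 (mod 33797).
x = 12997 + 139920·14867 = 2080203637.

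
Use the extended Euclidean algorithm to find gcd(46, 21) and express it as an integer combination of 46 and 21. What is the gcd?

1

Euclidean algorithm:
46 = 2×21 + 4
21 = 5×4 + 1
4 = 4×1 + 0
gcd(46, 21) = 1.
Express as a combination:
1 = 21 − 5·4
1 = −5·46 + 11·21
So 1 = (-5)·46 + (11)·21.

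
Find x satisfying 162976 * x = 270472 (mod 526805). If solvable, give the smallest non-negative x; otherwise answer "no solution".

First find gcd(162976, 526805):
526805 = 3*162976 + 37877
162976 = 4*37877 + 11468
37877 = 3*11468 + 3473
11468 = 3*3473 + 1049
3473 = 3*1049 + 326
1049 = 3*326 + 71
326 = 4*71 + 42
71 = 1*42 + 29
42 = 1*29 + 13
29 = 2*13 + 3
13 = 4*3 + 1
3 = 3*1 + 0
gcd = 1, so a unique solution mod 526805 exists.
Back-substitute for the Bézout coefficients:
1 = 13 − 4·3
1 = −4·29 + 9·13
1 = 9·42 − 13·29
1 = −13·71 + 22·42
1 = 22·326 − 101·71
1 = −101·1049 + 325·326
1 = 325·3473 − 1076·1049
1 = −1076·11468 + 3553·3473
1 = 3553·37877 − 11735·11468
1 = −11735·162976 + 50493·37877
1 = 50493·526805 − 163214·162976
So 162976·(-163214) ≡ 1 (mod 526805), giving 162976⁻¹ ≡ 363591.
x ≡ 162976⁻¹·270472 ≡ 363591·270472 ≡ 388382 (mod 526805).

388382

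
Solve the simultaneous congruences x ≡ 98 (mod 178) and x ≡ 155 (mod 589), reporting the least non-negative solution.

Write x = 98 + 178·k. Then 178·k ≡ 155 − 98 ≡ 57 (mod 589).
Need 178⁻¹ mod 589. Extended Euclid on (589, 178):
589 = 3*178 + 55
178 = 3*55 + 13
55 = 4*13 + 3
13 = 4*3 + 1
3 = 3*1 + 0
Back-substitute:
1 = 13 − 4·3
1 = −4·55 + 17·13
1 = 17·178 − 55·55
1 = −55·589 + 182·178
178⁻¹ ≡ 182 (mod 589), so k ≡ 182·57 ≡ 361 (mod 589).
x = 98 + 178·361 = 64356.

64356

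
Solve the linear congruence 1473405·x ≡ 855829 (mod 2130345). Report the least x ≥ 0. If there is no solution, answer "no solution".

no solution

gcd(1473405, 2130345):
2130345 = 1*1473405 + 656940
1473405 = 2*656940 + 159525
656940 = 4*159525 + 18840
159525 = 8*18840 + 8805
18840 = 2*8805 + 1230
8805 = 7*1230 + 195
1230 = 6*195 + 60
195 = 3*60 + 15
60 = 4*15 + 0
gcd = 15, but 15 ∤ 855829, so the congruence has no solution.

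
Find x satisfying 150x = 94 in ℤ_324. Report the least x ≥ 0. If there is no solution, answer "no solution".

gcd(150, 324):
324 = 2·150 + 24
150 = 6·24 + 6
24 = 4·6 + 0
gcd = 6, but 6 ∤ 94, so the congruence has no solution.

no solution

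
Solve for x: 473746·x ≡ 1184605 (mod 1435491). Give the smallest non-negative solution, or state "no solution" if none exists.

1203295

First find gcd(473746, 1435491):
1435491 = 3·473746 + 14253
473746 = 33·14253 + 3397
14253 = 4·3397 + 665
3397 = 5·665 + 72
665 = 9·72 + 17
72 = 4·17 + 4
17 = 4·4 + 1
4 = 4·1 + 0
gcd = 1, so a unique solution mod 1435491 exists.
Back-substitute for the Bézout coefficients:
1 = 17 − 4·4
1 = −4·72 + 17·17
1 = 17·665 − 157·72
1 = −157·3397 + 802·665
1 = 802·14253 − 3365·3397
1 = −3365·473746 + 111847·14253
1 = 111847·1435491 − 338906·473746
So 473746·(-338906) ≡ 1 (mod 1435491), giving 473746⁻¹ ≡ 1096585.
x ≡ 473746⁻¹·1184605 ≡ 1096585·1184605 ≡ 1203295 (mod 1435491).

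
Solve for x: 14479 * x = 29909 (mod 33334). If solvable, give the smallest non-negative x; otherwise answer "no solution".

First find gcd(14479, 33334):
33334 = 2×14479 + 4376
14479 = 3×4376 + 1351
4376 = 3×1351 + 323
1351 = 4×323 + 59
323 = 5×59 + 28
59 = 2×28 + 3
28 = 9×3 + 1
3 = 3×1 + 0
gcd = 1, so a unique solution mod 33334 exists.
Back-substitute for the Bézout coefficients:
1 = 28 − 9·3
1 = −9·59 + 19·28
1 = 19·323 − 104·59
1 = −104·1351 + 435·323
1 = 435·4376 − 1409·1351
1 = −1409·14479 + 4662·4376
1 = 4662·33334 − 10733·14479
So 14479·(-10733) ≡ 1 (mod 33334), giving 14479⁻¹ ≡ 22601.
x ≡ 14479⁻¹·29909 ≡ 22601·29909 ≡ 26457 (mod 33334).

26457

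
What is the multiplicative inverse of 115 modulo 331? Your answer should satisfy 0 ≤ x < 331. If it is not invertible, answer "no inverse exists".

gcd(331, 115) by repeated division:
331 = 2*115 + 101
115 = 1*101 + 14
101 = 7*14 + 3
14 = 4*3 + 2
3 = 1*2 + 1
2 = 2*1 + 0
Since gcd(115, 331) = 1, back-substitute to write 1 as a combination:
1 = 3 − 2
1 = −14 + 5·3
1 = 5·101 − 36·14
1 = −36·115 + 41·101
1 = 41·331 − 118·115
Thus 115·(-118) ≡ 1 (mod 331); reducing, -118 mod 331 = 213.

213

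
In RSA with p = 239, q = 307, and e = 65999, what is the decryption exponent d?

φ(n) = (p−1)(q−1) = 238·306 = 72828.
Need d with 65999·d ≡ 1 (mod 72828). Apply the extended Euclidean algorithm:
72828 = 1·65999 + 6829
65999 = 9·6829 + 4538
6829 = 1·4538 + 2291
4538 = 1·2291 + 2247
2291 = 1·2247 + 44
2247 = 51·44 + 3
44 = 14·3 + 2
3 = 1·2 + 1
2 = 2·1 + 0
Back-substitute:
1 = 3 − 2
1 = −44 + 15·3
1 = 15·2247 − 766·44
1 = −766·2291 + 781·2247
1 = 781·4538 − 1547·2291
1 = −1547·6829 + 2328·4538
1 = 2328·65999 − 22499·6829
1 = −22499·72828 + 24827·65999
So 65999·24827 ≡ 1 (mod 72828), hence d = 24827.

24827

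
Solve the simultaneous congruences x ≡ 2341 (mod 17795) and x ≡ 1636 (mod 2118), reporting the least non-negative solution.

Write x = 2341 + 17795·k. Then 17795·k ≡ 1636 − 2341 ≡ 1413 (mod 2118).
Need 17795⁻¹ mod 2118. Extended Euclid on (2118, 851):
2118 = 2*851 + 416
851 = 2*416 + 19
416 = 21*19 + 17
19 = 1*17 + 2
17 = 8*2 + 1
2 = 2*1 + 0
Back-substitute:
1 = 17 − 8·2
1 = −8·19 + 9·17
1 = 9·416 − 197·19
1 = −197·851 + 403·416
1 = 403·2118 − 1003·851
17795⁻¹ ≡ 1115 (mod 2118), so k ≡ 1115·1413 ≡ 1821 (mod 2118).
x = 2341 + 17795·1821 = 32407036.

32407036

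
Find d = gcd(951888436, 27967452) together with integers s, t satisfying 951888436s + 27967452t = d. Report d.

4

Apply Euclid's algorithm to 951888436 and 27967452:
951888436 = 34·27967452 + 995068
27967452 = 28·995068 + 105548
995068 = 9·105548 + 45136
105548 = 2·45136 + 15276
45136 = 2·15276 + 14584
15276 = 1·14584 + 692
14584 = 21·692 + 52
692 = 13·52 + 16
52 = 3·16 + 4
16 = 4·4 + 0
gcd(951888436, 27967452) = 4.
Working backward:
4 = 52 − 3·16
4 = −3·692 + 40·52
4 = 40·14584 − 843·692
4 = −843·15276 + 883·14584
4 = 883·45136 − 2609·15276
4 = −2609·105548 + 6101·45136
4 = 6101·995068 − 57518·105548
4 = −57518·27967452 + 1616605·995068
4 = 1616605·951888436 − 55022088·27967452
So 4 = (1616605)·951888436 + (-55022088)·27967452.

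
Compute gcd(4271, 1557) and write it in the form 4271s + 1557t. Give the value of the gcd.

Repeated division:
4271 = 2·1557 + 1157
1557 = 1·1157 + 400
1157 = 2·400 + 357
400 = 1·357 + 43
357 = 8·43 + 13
43 = 3·13 + 4
13 = 3·4 + 1
4 = 4·1 + 0
gcd(4271, 1557) = 1.
Express as a combination:
1 = 13 − 3·4
1 = −3·43 + 10·13
1 = 10·357 − 83·43
1 = −83·400 + 93·357
1 = 93·1157 − 269·400
1 = −269·1557 + 362·1157
1 = 362·4271 − 993·1557
So 1 = (362)·4271 + (-993)·1557.

1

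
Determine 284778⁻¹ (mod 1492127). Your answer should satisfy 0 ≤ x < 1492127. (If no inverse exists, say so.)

no inverse exists

Euclidean algorithm on 1492127, 284778:
1492127 = 5×284778 + 68237
284778 = 4×68237 + 11830
68237 = 5×11830 + 9087
11830 = 1×9087 + 2743
9087 = 3×2743 + 858
2743 = 3×858 + 169
858 = 5×169 + 13
169 = 13×13 + 0
Since gcd = 13 > 1, 284778 is not a unit mod 1492127.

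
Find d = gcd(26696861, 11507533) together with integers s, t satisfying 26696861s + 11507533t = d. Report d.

Repeated division:
26696861 = 2·11507533 + 3681795
11507533 = 3·3681795 + 462148
3681795 = 7·462148 + 446759
462148 = 1·446759 + 15389
446759 = 29·15389 + 478
15389 = 32·478 + 93
478 = 5·93 + 13
93 = 7·13 + 2
13 = 6·2 + 1
2 = 2·1 + 0
gcd(26696861, 11507533) = 1.
Working backward:
1 = 13 − 6·2
1 = −6·93 + 43·13
1 = 43·478 − 221·93
1 = −221·15389 + 7115·478
1 = 7115·446759 − 206556·15389
1 = −206556·462148 + 213671·446759
1 = 213671·3681795 − 1702253·462148
1 = −1702253·11507533 + 5320430·3681795
1 = 5320430·26696861 − 12343113·11507533
So 1 = (5320430)·26696861 + (-12343113)·11507533.

1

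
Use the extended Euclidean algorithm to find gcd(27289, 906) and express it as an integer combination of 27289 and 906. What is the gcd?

1

Repeated division:
27289 = 30·906 + 109
906 = 8·109 + 34
109 = 3·34 + 7
34 = 4·7 + 6
7 = 1·6 + 1
6 = 6·1 + 0
gcd(27289, 906) = 1.
Express as a combination:
1 = 7 − 6
1 = −34 + 5·7
1 = 5·109 − 16·34
1 = −16·906 + 133·109
1 = 133·27289 − 4006·906
So 1 = (133)·27289 + (-4006)·906.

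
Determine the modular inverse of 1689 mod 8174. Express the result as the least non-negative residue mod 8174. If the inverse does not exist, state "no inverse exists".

Apply the Euclidean algorithm to 8174 and 1689:
8174 = 4*1689 + 1418
1689 = 1*1418 + 271
1418 = 5*271 + 63
271 = 4*63 + 19
63 = 3*19 + 6
19 = 3*6 + 1
6 = 6*1 + 0
gcd = 1, so the inverse exists. Back-substitute:
1 = 19 − 3·6
1 = −3·63 + 10·19
1 = 10·271 − 43·63
1 = −43·1418 + 225·271
1 = 225·1689 − 268·1418
1 = −268·8174 + 1297·1689
So 1689·1297 ≡ 1 (mod 8174).

1297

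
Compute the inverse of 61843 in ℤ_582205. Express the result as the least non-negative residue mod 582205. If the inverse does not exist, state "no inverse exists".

Run Euclid on (582205, 61843):
582205 = 9*61843 + 25618
61843 = 2*25618 + 10607
25618 = 2*10607 + 4404
10607 = 2*4404 + 1799
4404 = 2*1799 + 806
1799 = 2*806 + 187
806 = 4*187 + 58
187 = 3*58 + 13
58 = 4*13 + 6
13 = 2*6 + 1
6 = 6*1 + 0
gcd = 1, so the inverse exists. Back-substitute:
1 = 13 − 2·6
1 = −2·58 + 9·13
1 = 9·187 − 29·58
1 = −29·806 + 125·187
1 = 125·1799 − 279·806
1 = −279·4404 + 683·1799
1 = 683·10607 − 1645·4404
1 = −1645·25618 + 3973·10607
1 = 3973·61843 − 9591·25618
1 = −9591·582205 + 90292·61843
So 61843·90292 ≡ 1 (mod 582205).

90292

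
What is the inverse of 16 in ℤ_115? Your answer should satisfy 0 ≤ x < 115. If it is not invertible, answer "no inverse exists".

36

Apply the Euclidean algorithm to 115 and 16:
115 = 7*16 + 3
16 = 5*3 + 1
3 = 3*1 + 0
Since gcd(16, 115) = 1, back-substitute to write 1 as a combination:
1 = 16 − 5·3
1 = −5·115 + 36·16
So 16·36 ≡ 1 (mod 115).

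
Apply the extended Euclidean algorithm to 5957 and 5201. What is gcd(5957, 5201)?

7

Apply Euclid's algorithm to 5957 and 5201:
5957 = 1×5201 + 756
5201 = 6×756 + 665
756 = 1×665 + 91
665 = 7×91 + 28
91 = 3×28 + 7
28 = 4×7 + 0
gcd(5957, 5201) = 7.
Express as a combination:
7 = 91 − 3·28
7 = −3·665 + 22·91
7 = 22·756 − 25·665
7 = −25·5201 + 172·756
7 = 172·5957 − 197·5201
So 7 = (172)·5957 + (-197)·5201.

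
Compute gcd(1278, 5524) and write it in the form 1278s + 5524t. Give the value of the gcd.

Repeated division:
5524 = 4×1278 + 412
1278 = 3×412 + 42
412 = 9×42 + 34
42 = 1×34 + 8
34 = 4×8 + 2
8 = 4×2 + 0
gcd(1278, 5524) = 2.
Back-substituting:
2 = 34 − 4·8
2 = −4·42 + 5·34
2 = 5·412 − 49·42
2 = −49·1278 + 152·412
2 = 152·5524 − 657·1278
So 2 = (152)·5524 + (-657)·1278.

2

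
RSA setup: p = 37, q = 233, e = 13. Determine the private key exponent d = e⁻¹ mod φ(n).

φ(n) = (p−1)(q−1) = 36·232 = 8352.
Need d with 13·d ≡ 1 (mod 8352). Apply the extended Euclidean algorithm:
8352 = 642*13 + 6
13 = 2*6 + 1
6 = 6*1 + 0
Back-substitute:
1 = 13 − 2·6
1 = −2·8352 + 1285·13
So 13·1285 ≡ 1 (mod 8352), hence d = 1285.

1285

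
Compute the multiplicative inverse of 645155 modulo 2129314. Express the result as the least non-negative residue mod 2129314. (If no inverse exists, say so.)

Apply the Euclidean algorithm to 2129314 and 645155:
2129314 = 3×645155 + 193849
645155 = 3×193849 + 63608
193849 = 3×63608 + 3025
63608 = 21×3025 + 83
3025 = 36×83 + 37
83 = 2×37 + 9
37 = 4×9 + 1
9 = 9×1 + 0
gcd = 1, so the inverse exists. Back-substitute:
1 = 37 − 4·9
1 = −4·83 + 9·37
1 = 9·3025 − 328·83
1 = −328·63608 + 6897·3025
1 = 6897·193849 − 21019·63608
1 = −21019·645155 + 69954·193849
1 = 69954·2129314 − 230881·645155
Hence 645155⁻¹ ≡ -230881 ≡ 1898433 (mod 2129314).

1898433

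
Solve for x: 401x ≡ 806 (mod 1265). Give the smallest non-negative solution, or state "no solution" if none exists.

1226

First find gcd(401, 1265):
1265 = 3·401 + 62
401 = 6·62 + 29
62 = 2·29 + 4
29 = 7·4 + 1
4 = 4·1 + 0
gcd = 1, so a unique solution mod 1265 exists.
Back-substitute for the Bézout coefficients:
1 = 29 − 7·4
1 = −7·62 + 15·29
1 = 15·401 − 97·62
1 = −97·1265 + 306·401
So 401·(306) ≡ 1 (mod 1265), giving 401⁻¹ ≡ 306.
x ≡ 401⁻¹·806 ≡ 306·806 ≡ 1226 (mod 1265).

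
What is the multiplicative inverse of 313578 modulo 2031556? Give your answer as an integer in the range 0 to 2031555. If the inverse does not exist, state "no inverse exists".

Euclidean algorithm on 2031556, 313578:
2031556 = 6·313578 + 150088
313578 = 2·150088 + 13402
150088 = 11·13402 + 2666
13402 = 5·2666 + 72
2666 = 37·72 + 2
72 = 36·2 + 0
The gcd is 2, not 1, hence no inverse exists.

no inverse exists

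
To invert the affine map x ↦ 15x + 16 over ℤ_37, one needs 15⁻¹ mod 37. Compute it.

5

gcd(37, 15) by repeated division:
37 = 2×15 + 7
15 = 2×7 + 1
7 = 7×1 + 0
The gcd is 1. Working backward:
1 = 15 − 2·7
1 = −2·37 + 5·15
So 15·5 ≡ 1 (mod 37).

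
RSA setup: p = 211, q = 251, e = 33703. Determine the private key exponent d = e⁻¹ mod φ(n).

φ(n) = (p−1)(q−1) = 210·250 = 52500.
Need d with 33703·d ≡ 1 (mod 52500). Apply the extended Euclidean algorithm:
52500 = 1×33703 + 18797
33703 = 1×18797 + 14906
18797 = 1×14906 + 3891
14906 = 3×3891 + 3233
3891 = 1×3233 + 658
3233 = 4×658 + 601
658 = 1×601 + 57
601 = 10×57 + 31
57 = 1×31 + 26
31 = 1×26 + 5
26 = 5×5 + 1
5 = 5×1 + 0
Back-substitute:
1 = 26 − 5·5
1 = −5·31 + 6·26
1 = 6·57 − 11·31
1 = −11·601 + 116·57
1 = 116·658 − 127·601
1 = −127·3233 + 624·658
1 = 624·3891 − 751·3233
1 = −751·14906 + 2877·3891
1 = 2877·18797 − 3628·14906
1 = −3628·33703 + 6505·18797
1 = 6505·52500 − 10133·33703
So 33703·(-10133) ≡ 1 (mod 52500), hence d ≡ -10133 ≡ 42367 (mod 52500).

42367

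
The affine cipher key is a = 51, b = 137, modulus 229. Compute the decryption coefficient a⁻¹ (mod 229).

gcd(229, 51) by repeated division:
229 = 4*51 + 25
51 = 2*25 + 1
25 = 25*1 + 0
Since gcd(51, 229) = 1, back-substitute to write 1 as a combination:
1 = 51 − 2·25
1 = −2·229 + 9·51
So 51·9 ≡ 1 (mod 229).

9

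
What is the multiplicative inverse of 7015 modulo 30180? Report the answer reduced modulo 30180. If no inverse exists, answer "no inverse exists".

no inverse exists

Euclidean algorithm on 30180, 7015:
30180 = 4×7015 + 2120
7015 = 3×2120 + 655
2120 = 3×655 + 155
655 = 4×155 + 35
155 = 4×35 + 15
35 = 2×15 + 5
15 = 3×5 + 0
Since gcd = 5 > 1, 7015 is not a unit mod 30180.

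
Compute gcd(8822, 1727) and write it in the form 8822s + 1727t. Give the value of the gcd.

Euclidean algorithm:
8822 = 5*1727 + 187
1727 = 9*187 + 44
187 = 4*44 + 11
44 = 4*11 + 0
gcd(8822, 1727) = 11.
Express as a combination:
11 = 187 − 4·44
11 = −4·1727 + 37·187
11 = 37·8822 − 189·1727
So 11 = (37)·8822 + (-189)·1727.

11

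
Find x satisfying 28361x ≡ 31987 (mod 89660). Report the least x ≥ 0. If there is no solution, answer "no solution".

First find gcd(28361, 89660):
89660 = 3×28361 + 4577
28361 = 6×4577 + 899
4577 = 5×899 + 82
899 = 10×82 + 79
82 = 1×79 + 3
79 = 26×3 + 1
3 = 3×1 + 0
gcd = 1, so a unique solution mod 89660 exists.
Back-substitute for the Bézout coefficients:
1 = 79 − 26·3
1 = −26·82 + 27·79
1 = 27·899 − 296·82
1 = −296·4577 + 1507·899
1 = 1507·28361 − 9338·4577
1 = −9338·89660 + 29521·28361
So 28361·(29521) ≡ 1 (mod 89660), giving 28361⁻¹ ≡ 29521.
x ≡ 28361⁻¹·31987 ≡ 29521·31987 ≡ 78767 (mod 89660).

78767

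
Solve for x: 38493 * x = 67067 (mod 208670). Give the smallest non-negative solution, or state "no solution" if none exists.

First find gcd(38493, 208670):
208670 = 5·38493 + 16205
38493 = 2·16205 + 6083
16205 = 2·6083 + 4039
6083 = 1·4039 + 2044
4039 = 1·2044 + 1995
2044 = 1·1995 + 49
1995 = 40·49 + 35
49 = 1·35 + 14
35 = 2·14 + 7
14 = 2·7 + 0
gcd = 7 and 7 | 67067, so solutions exist. Divide through by 7: 5499x ≡ 9581 (mod 29810).
Now find 5499⁻¹ mod 29810:
29810 = 5·5499 + 2315
5499 = 2·2315 + 869
2315 = 2·869 + 577
869 = 1·577 + 292
577 = 1·292 + 285
292 = 1·285 + 7
285 = 40·7 + 5
7 = 1·5 + 2
5 = 2·2 + 1
2 = 2·1 + 0
Back-substitute:
1 = 5 − 2·2
1 = −2·7 + 3·5
1 = 3·285 − 122·7
1 = −122·292 + 125·285
1 = 125·577 − 247·292
1 = −247·869 + 372·577
1 = 372·2315 − 991·869
1 = −991·5499 + 2354·2315
1 = 2354·29810 − 12761·5499
So 5499·(-12761) ≡ 1 (mod 29810), i.e. 5499⁻¹ ≡ 17049.
Then x ≡ 17049·9581 ≡ 17479 (mod 29810); the smallest non-negative solution is x = 17479.

17479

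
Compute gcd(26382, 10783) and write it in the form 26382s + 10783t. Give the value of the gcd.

Euclidean algorithm:
26382 = 2*10783 + 4816
10783 = 2*4816 + 1151
4816 = 4*1151 + 212
1151 = 5*212 + 91
212 = 2*91 + 30
91 = 3*30 + 1
30 = 30*1 + 0
gcd(26382, 10783) = 1.
Working backward:
1 = 91 − 3·30
1 = −3·212 + 7·91
1 = 7·1151 − 38·212
1 = −38·4816 + 159·1151
1 = 159·10783 − 356·4816
1 = −356·26382 + 871·10783
So 1 = (-356)·26382 + (871)·10783.

1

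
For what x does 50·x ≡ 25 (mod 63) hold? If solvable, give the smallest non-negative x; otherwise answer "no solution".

32

First find gcd(50, 63):
63 = 1×50 + 13
50 = 3×13 + 11
13 = 1×11 + 2
11 = 5×2 + 1
2 = 2×1 + 0
gcd = 1, so a unique solution mod 63 exists.
Back-substitute for the Bézout coefficients:
1 = 11 − 5·2
1 = −5·13 + 6·11
1 = 6·50 − 23·13
1 = −23·63 + 29·50
So 50·(29) ≡ 1 (mod 63), giving 50⁻¹ ≡ 29.
x ≡ 50⁻¹·25 ≡ 29·25 ≡ 32 (mod 63).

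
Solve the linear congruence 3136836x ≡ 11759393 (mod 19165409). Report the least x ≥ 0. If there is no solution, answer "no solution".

First find gcd(3136836, 19165409):
19165409 = 6·3136836 + 344393
3136836 = 9·344393 + 37299
344393 = 9·37299 + 8702
37299 = 4·8702 + 2491
8702 = 3·2491 + 1229
2491 = 2·1229 + 33
1229 = 37·33 + 8
33 = 4·8 + 1
8 = 8·1 + 0
gcd = 1, so a unique solution mod 19165409 exists.
Back-substitute for the Bézout coefficients:
1 = 33 − 4·8
1 = −4·1229 + 149·33
1 = 149·2491 − 302·1229
1 = −302·8702 + 1055·2491
1 = 1055·37299 − 4522·8702
1 = −4522·344393 + 41753·37299
1 = 41753·3136836 − 380299·344393
1 = −380299·19165409 + 2323547·3136836
So 3136836·(2323547) ≡ 1 (mod 19165409), giving 3136836⁻¹ ≡ 2323547.
x ≡ 3136836⁻¹·11759393 ≡ 2323547·11759393 ≡ 11174168 (mod 19165409).

11174168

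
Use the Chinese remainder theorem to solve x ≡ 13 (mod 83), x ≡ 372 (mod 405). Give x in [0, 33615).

4827

Write x = 13 + 83·k. Then 83·k ≡ 372 − 13 ≡ 359 (mod 405).
Need 83⁻¹ mod 405. Extended Euclid on (405, 83):
405 = 4·83 + 73
83 = 1·73 + 10
73 = 7·10 + 3
10 = 3·3 + 1
3 = 3·1 + 0
Back-substitute:
1 = 10 − 3·3
1 = −3·73 + 22·10
1 = 22·83 − 25·73
1 = −25·405 + 122·83
83⁻¹ ≡ 122 (mod 405), so k ≡ 122·359 ≡ 58 (mod 405).
x = 13 + 83·58 = 4827.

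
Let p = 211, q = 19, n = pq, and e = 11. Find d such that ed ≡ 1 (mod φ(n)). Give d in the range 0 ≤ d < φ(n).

φ(n) = (p−1)(q−1) = 210·18 = 3780.
Need d with 11·d ≡ 1 (mod 3780). Apply the extended Euclidean algorithm:
3780 = 343×11 + 7
11 = 1×7 + 4
7 = 1×4 + 3
4 = 1×3 + 1
3 = 3×1 + 0
Back-substitute:
1 = 4 − 3
1 = −7 + 2·4
1 = 2·11 − 3·7
1 = −3·3780 + 1031·11
So 11·1031 ≡ 1 (mod 3780), hence d = 1031.

1031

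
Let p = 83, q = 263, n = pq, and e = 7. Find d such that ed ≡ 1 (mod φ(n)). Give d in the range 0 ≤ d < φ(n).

φ(n) = (p−1)(q−1) = 82·262 = 21484.
Need d with 7·d ≡ 1 (mod 21484). Apply the extended Euclidean algorithm:
21484 = 3069*7 + 1
7 = 7*1 + 0
Back-substitute:
1 = 21484 − 3069·7
So 7·(-3069) ≡ 1 (mod 21484), hence d ≡ -3069 ≡ 18415 (mod 21484).

18415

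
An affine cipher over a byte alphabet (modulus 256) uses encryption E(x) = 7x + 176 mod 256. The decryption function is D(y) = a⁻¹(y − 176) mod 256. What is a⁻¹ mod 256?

Extended Euclidean algorithm:
256 = 36*7 + 4
7 = 1*4 + 3
4 = 1*3 + 1
3 = 3*1 + 0
The gcd is 1. Working backward:
1 = 4 − 3
1 = −7 + 2·4
1 = 2·256 − 73·7
Thus 7·(-73) ≡ 1 (mod 256); reducing, -73 mod 256 = 183.

183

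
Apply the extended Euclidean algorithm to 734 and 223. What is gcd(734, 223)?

Euclidean algorithm:
734 = 3×223 + 65
223 = 3×65 + 28
65 = 2×28 + 9
28 = 3×9 + 1
9 = 9×1 + 0
gcd(734, 223) = 1.
Working backward:
1 = 28 − 3·9
1 = −3·65 + 7·28
1 = 7·223 − 24·65
1 = −24·734 + 79·223
So 1 = (-24)·734 + (79)·223.

1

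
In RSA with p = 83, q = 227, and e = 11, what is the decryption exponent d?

φ(n) = (p−1)(q−1) = 82·226 = 18532.
Need d with 11·d ≡ 1 (mod 18532). Apply the extended Euclidean algorithm:
18532 = 1684·11 + 8
11 = 1·8 + 3
8 = 2·3 + 2
3 = 1·2 + 1
2 = 2·1 + 0
Back-substitute:
1 = 3 − 2
1 = −8 + 3·3
1 = 3·11 − 4·8
1 = −4·18532 + 6739·11
So 11·6739 ≡ 1 (mod 18532), hence d = 6739.

6739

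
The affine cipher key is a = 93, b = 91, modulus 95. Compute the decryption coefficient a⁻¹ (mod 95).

gcd(95, 93) by repeated division:
95 = 1×93 + 2
93 = 46×2 + 1
2 = 2×1 + 0
Since gcd(93, 95) = 1, back-substitute to write 1 as a combination:
1 = 93 − 46·2
1 = −46·95 + 47·93
So 93·47 ≡ 1 (mod 95).

47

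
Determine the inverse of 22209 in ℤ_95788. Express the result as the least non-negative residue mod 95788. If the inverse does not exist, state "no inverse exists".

no inverse exists

Euclidean algorithm on 95788, 22209:
95788 = 4·22209 + 6952
22209 = 3·6952 + 1353
6952 = 5·1353 + 187
1353 = 7·187 + 44
187 = 4·44 + 11
44 = 4·11 + 0
The gcd is 11, not 1, hence no inverse exists.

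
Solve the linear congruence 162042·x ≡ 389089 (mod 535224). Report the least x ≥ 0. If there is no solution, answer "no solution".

gcd(162042, 535224):
535224 = 3×162042 + 49098
162042 = 3×49098 + 14748
49098 = 3×14748 + 4854
14748 = 3×4854 + 186
4854 = 26×186 + 18
186 = 10×18 + 6
18 = 3×6 + 0
gcd = 6, but 6 ∤ 389089, so the congruence has no solution.

no solution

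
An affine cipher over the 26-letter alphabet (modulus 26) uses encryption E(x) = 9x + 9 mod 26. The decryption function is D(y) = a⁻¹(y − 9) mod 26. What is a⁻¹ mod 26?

3

gcd(26, 9) by repeated division:
26 = 2*9 + 8
9 = 1*8 + 1
8 = 8*1 + 0
Since gcd(9, 26) = 1, back-substitute to write 1 as a combination:
1 = 9 − 8
1 = −26 + 3·9
So 9·3 ≡ 1 (mod 26).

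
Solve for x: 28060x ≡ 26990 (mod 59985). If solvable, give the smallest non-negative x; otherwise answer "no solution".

First find gcd(28060, 59985):
59985 = 2*28060 + 3865
28060 = 7*3865 + 1005
3865 = 3*1005 + 850
1005 = 1*850 + 155
850 = 5*155 + 75
155 = 2*75 + 5
75 = 15*5 + 0
gcd = 5 and 5 | 26990, so solutions exist. Divide through by 5: 5612x ≡ 5398 (mod 11997).
Now find 5612⁻¹ mod 11997:
11997 = 2*5612 + 773
5612 = 7*773 + 201
773 = 3*201 + 170
201 = 1*170 + 31
170 = 5*31 + 15
31 = 2*15 + 1
15 = 15*1 + 0
Back-substitute:
1 = 31 − 2·15
1 = −2·170 + 11·31
1 = 11·201 − 13·170
1 = −13·773 + 50·201
1 = 50·5612 − 363·773
1 = −363·11997 + 776·5612
So 5612⁻¹ ≡ 776 (mod 11997).
Then x ≡ 776·5398 ≡ 1895 (mod 11997); the smallest non-negative solution is x = 1895.

1895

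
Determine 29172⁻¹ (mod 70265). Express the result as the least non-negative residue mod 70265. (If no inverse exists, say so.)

Compute gcd(29172, 70265):
70265 = 2*29172 + 11921
29172 = 2*11921 + 5330
11921 = 2*5330 + 1261
5330 = 4*1261 + 286
1261 = 4*286 + 117
286 = 2*117 + 52
117 = 2*52 + 13
52 = 4*13 + 0
The gcd is 13, not 1, hence no inverse exists.

no inverse exists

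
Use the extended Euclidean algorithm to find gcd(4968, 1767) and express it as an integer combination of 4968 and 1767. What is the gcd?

3

Euclidean algorithm:
4968 = 2*1767 + 1434
1767 = 1*1434 + 333
1434 = 4*333 + 102
333 = 3*102 + 27
102 = 3*27 + 21
27 = 1*21 + 6
21 = 3*6 + 3
6 = 2*3 + 0
gcd(4968, 1767) = 3.
Back-substituting:
3 = 21 − 3·6
3 = −3·27 + 4·21
3 = 4·102 − 15·27
3 = −15·333 + 49·102
3 = 49·1434 − 211·333
3 = −211·1767 + 260·1434
3 = 260·4968 − 731·1767
So 3 = (260)·4968 + (-731)·1767.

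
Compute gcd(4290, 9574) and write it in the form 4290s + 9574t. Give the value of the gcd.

Repeated division:
9574 = 2*4290 + 994
4290 = 4*994 + 314
994 = 3*314 + 52
314 = 6*52 + 2
52 = 26*2 + 0
gcd(4290, 9574) = 2.
Back-substituting:
2 = 314 − 6·52
2 = −6·994 + 19·314
2 = 19·4290 − 82·994
2 = −82·9574 + 183·4290
So 2 = (-82)·9574 + (183)·4290.

2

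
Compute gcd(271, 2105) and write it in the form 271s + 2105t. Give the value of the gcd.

Repeated division:
2105 = 7×271 + 208
271 = 1×208 + 63
208 = 3×63 + 19
63 = 3×19 + 6
19 = 3×6 + 1
6 = 6×1 + 0
gcd(271, 2105) = 1.
Express as a combination:
1 = 19 − 3·6
1 = −3·63 + 10·19
1 = 10·208 − 33·63
1 = −33·271 + 43·208
1 = 43·2105 − 334·271
So 1 = (43)·2105 + (-334)·271.

1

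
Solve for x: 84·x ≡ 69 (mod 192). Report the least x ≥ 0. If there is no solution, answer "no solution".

no solution

gcd(84, 192):
192 = 2×84 + 24
84 = 3×24 + 12
24 = 2×12 + 0
gcd = 12, but 12 ∤ 69, so the congruence has no solution.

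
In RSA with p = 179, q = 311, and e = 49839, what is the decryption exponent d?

37379

φ(n) = (p−1)(q−1) = 178·310 = 55180.
Need d with 49839·d ≡ 1 (mod 55180). Apply the extended Euclidean algorithm:
55180 = 1*49839 + 5341
49839 = 9*5341 + 1770
5341 = 3*1770 + 31
1770 = 57*31 + 3
31 = 10*3 + 1
3 = 3*1 + 0
Back-substitute:
1 = 31 − 10·3
1 = −10·1770 + 571·31
1 = 571·5341 − 1723·1770
1 = −1723·49839 + 16078·5341
1 = 16078·55180 − 17801·49839
So 49839·(-17801) ≡ 1 (mod 55180), hence d ≡ -17801 ≡ 37379 (mod 55180).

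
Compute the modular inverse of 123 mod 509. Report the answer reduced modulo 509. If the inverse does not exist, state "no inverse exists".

389

Run Euclid on (509, 123):
509 = 4×123 + 17
123 = 7×17 + 4
17 = 4×4 + 1
4 = 4×1 + 0
Since gcd(123, 509) = 1, back-substitute to write 1 as a combination:
1 = 17 − 4·4
1 = −4·123 + 29·17
1 = 29·509 − 120·123
Thus 123·(-120) ≡ 1 (mod 509); reducing, -120 mod 509 = 389.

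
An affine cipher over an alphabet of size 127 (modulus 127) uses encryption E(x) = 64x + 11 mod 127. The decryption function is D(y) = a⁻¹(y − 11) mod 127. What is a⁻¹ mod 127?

Run Euclid on (127, 64):
127 = 1*64 + 63
64 = 1*63 + 1
63 = 63*1 + 0
Since gcd(64, 127) = 1, back-substitute to write 1 as a combination:
1 = 64 − 63
1 = −127 + 2·64
So 64·2 ≡ 1 (mod 127).

2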